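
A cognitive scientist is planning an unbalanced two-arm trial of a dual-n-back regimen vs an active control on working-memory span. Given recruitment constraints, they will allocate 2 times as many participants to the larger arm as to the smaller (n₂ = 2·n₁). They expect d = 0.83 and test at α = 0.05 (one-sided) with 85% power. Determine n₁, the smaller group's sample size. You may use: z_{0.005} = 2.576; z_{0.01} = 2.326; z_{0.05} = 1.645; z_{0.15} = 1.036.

With allocation ratio k = n₂/n₁ = 2, Var(x̄₁−x̄₂) = σ²(1/n₁ + 1/(k·n₁)) = σ²·(k+1)/(k·n₁).
So n₁ = (1 + 1/k)·((z_{α} + z_β)/d)² = 1.500 × (2.681/0.83)².
n₁ = 1.500 × 10.43 = 15.7.
Round up: n₁ = 16, giving n₂ = 2 × 16 = 32.

n₁ = 16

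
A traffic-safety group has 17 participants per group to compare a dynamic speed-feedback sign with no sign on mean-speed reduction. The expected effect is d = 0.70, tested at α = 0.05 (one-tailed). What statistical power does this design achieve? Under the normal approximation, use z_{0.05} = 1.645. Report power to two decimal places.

For two equal groups, power = Φ(d·√(n/2) − z_{α}).
d·√(n/2) = 0.70 × √(17/2) = 0.70 × 2.915 = 2.041.
z_β = 2.041 − 1.645 = 0.396.
Power = Φ(0.396) = 0.654.

power ≈ 0.65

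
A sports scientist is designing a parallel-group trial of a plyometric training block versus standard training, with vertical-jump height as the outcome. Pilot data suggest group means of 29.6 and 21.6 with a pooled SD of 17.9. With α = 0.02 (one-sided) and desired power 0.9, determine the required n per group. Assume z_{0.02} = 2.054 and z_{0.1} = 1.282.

n = 112 per group

Cohen's d = |M₁ − M₂| / SD_pooled = |29.6 − 21.6| / 17.9 = 8.0 / 17.9 = 0.447.
For two independent groups with equal n: n = 2·((z_{α} + z_β) / d)².
z_{α} + z_β = 2.054 + 1.282 = 3.336.
n = 2 × (3.336 / 0.447)² = 2 × 7.463² = 2 × 55.70 = 111.4.
Round up to the next whole participant.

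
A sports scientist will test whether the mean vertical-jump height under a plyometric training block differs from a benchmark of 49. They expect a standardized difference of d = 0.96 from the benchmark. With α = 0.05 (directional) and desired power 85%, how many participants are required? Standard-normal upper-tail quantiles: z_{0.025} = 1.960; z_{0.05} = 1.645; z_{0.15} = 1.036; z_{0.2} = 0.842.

n = 8

For a one-sample test: n = ((z_{α} + z_β) / d)².
z_{α} + z_β = 1.645 + 1.036 = 2.681.
n = (2.681 / 0.96)² = 2.793² = 7.80.
Round up.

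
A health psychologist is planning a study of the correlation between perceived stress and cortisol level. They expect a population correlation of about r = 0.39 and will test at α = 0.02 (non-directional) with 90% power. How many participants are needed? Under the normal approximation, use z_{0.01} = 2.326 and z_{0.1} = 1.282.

n = 80

Fisher's z: C = ½·ln((1+r)/(1−r)) = ½·ln(2.2787) = 0.4118.
n = ((z_{α/2} + z_β)/C)² + 3.
(2.326 + 1.282) / 0.4118 = 3.608 / 0.4118 = 8.762.
n = 8.762² + 3 = 76.76 + 3 = 79.8.
Round up.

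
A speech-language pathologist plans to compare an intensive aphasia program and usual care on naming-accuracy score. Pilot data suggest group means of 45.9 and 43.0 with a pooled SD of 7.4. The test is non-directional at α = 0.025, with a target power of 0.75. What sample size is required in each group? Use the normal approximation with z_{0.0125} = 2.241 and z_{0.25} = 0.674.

Cohen's d = |M₁ − M₂| / SD_pooled = |45.9 − 43.0| / 7.4 = 2.9 / 7.4 = 0.392.
For two independent groups with equal n: n = 2·((z_{α/2} + z_β) / d)².
z_{α/2} + z_β = 2.241 + 0.674 = 2.915.
n = 2 × (2.915 / 0.392)² = 2 × 7.436² = 2 × 55.30 = 110.6.
Round up to the next whole participant.

n = 111 per group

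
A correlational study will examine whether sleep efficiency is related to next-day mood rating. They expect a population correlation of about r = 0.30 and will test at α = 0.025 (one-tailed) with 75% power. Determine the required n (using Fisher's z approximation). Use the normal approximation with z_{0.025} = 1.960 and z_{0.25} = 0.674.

n = 76

Fisher's z: C = ½·ln((1+r)/(1−r)) = ½·ln(1.8571) = 0.3095.
n = ((z_{α} + z_β)/C)² + 3.
(1.960 + 0.674) / 0.3095 = 2.634 / 0.3095 = 8.511.
n = 8.511² + 3 = 72.43 + 3 = 75.4.
Round up.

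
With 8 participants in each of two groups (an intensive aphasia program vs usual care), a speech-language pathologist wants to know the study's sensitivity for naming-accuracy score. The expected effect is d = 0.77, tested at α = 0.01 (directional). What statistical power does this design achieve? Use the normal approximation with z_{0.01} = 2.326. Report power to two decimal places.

power ≈ 0.22

For two equal groups, power = Φ(d·√(n/2) − z_{α}).
d·√(n/2) = 0.77 × √(8/2) = 0.77 × 2.000 = 1.540.
z_β = 1.540 − 2.326 = -0.786.
Power = Φ(-0.786) = 0.216.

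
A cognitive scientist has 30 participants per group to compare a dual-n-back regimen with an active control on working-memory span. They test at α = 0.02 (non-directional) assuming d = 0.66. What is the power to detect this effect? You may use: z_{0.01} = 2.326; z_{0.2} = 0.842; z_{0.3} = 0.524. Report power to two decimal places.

For two equal groups, power = Φ(d·√(n/2) − z_{α/2}).
d·√(n/2) = 0.66 × √(30/2) = 0.66 × 3.873 = 2.556.
z_β = 2.556 − 2.326 = 0.230.
Power = Φ(0.230) = 0.591.

power ≈ 0.59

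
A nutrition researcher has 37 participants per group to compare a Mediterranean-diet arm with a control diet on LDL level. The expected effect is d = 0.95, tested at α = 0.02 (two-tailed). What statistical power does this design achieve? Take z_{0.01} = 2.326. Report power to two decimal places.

For two equal groups, power = Φ(d·√(n/2) − z_{α/2}).
d·√(n/2) = 0.95 × √(37/2) = 0.95 × 4.301 = 4.086.
z_β = 4.086 − 2.326 = 1.760.
Power = Φ(1.760) = 0.961.

power ≈ 0.96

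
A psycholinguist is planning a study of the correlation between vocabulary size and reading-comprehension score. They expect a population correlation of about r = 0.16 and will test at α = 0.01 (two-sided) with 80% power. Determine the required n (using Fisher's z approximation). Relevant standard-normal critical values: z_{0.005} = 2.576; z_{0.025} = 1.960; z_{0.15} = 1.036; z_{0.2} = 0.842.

n = 452

Fisher's z: C = ½·ln((1+r)/(1−r)) = ½·ln(1.3810) = 0.1614.
n = ((z_{α/2} + z_β)/C)² + 3.
(2.576 + 0.842) / 0.1614 = 3.418 / 0.1614 = 21.177.
n = 21.177² + 3 = 448.47 + 3 = 451.5.
Round up.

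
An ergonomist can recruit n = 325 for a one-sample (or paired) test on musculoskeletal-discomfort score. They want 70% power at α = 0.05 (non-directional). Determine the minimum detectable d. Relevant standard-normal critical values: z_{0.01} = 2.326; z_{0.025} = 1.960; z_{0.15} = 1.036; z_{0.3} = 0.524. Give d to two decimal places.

d_min ≈ 0.14

For a single sample (or paired design) of n = 325: d_min = (z_{α/2} + z_β)/√n.
z-sum = 1.960 + 0.524 = 2.484.
d_min = 2.484 / √325 = 2.484 / 18.028 = 0.138.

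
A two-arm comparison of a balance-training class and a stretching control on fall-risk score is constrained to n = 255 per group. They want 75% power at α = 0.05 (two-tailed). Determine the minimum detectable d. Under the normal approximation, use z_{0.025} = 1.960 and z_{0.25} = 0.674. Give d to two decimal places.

For two independent groups of n = 255 each: d_min = (z_{α/2} + z_β)·√(2/n).
z-sum = 1.960 + 0.674 = 2.634.
d_min = 2.634 × √(2/255) = 2.634 × 0.0886 = 0.233.

d_min ≈ 0.23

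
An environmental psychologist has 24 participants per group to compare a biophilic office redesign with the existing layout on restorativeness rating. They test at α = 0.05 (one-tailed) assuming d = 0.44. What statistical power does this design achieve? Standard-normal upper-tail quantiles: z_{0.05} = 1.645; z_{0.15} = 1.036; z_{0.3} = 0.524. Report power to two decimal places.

power ≈ 0.45

For two equal groups, power = Φ(d·√(n/2) − z_{α}).
d·√(n/2) = 0.44 × √(24/2) = 0.44 × 3.464 = 1.524.
z_β = 1.524 − 1.645 = -0.121.
Power = Φ(-0.121) = 0.452.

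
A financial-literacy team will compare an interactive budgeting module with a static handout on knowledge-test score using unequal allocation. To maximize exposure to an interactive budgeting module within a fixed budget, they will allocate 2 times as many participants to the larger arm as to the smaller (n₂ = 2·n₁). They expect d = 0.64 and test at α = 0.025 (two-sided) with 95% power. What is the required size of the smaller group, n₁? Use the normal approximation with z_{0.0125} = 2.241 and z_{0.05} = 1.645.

With allocation ratio k = n₂/n₁ = 2, Var(x̄₁−x̄₂) = σ²(1/n₁ + 1/(k·n₁)) = σ²·(k+1)/(k·n₁).
So n₁ = (1 + 1/k)·((z_{α/2} + z_β)/d)² = 1.500 × (3.886/0.64)².
n₁ = 1.500 × 36.87 = 55.3.
Round up: n₁ = 56, giving n₂ = 2 × 56 = 112.

n₁ = 56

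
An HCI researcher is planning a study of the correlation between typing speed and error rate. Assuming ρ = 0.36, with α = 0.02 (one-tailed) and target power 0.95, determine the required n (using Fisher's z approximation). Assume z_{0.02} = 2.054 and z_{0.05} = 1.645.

n = 100

Fisher's z: C = ½·ln((1+r)/(1−r)) = ½·ln(2.1250) = 0.3769.
n = ((z_{α} + z_β)/C)² + 3.
(2.054 + 1.645) / 0.3769 = 3.699 / 0.3769 = 9.814.
n = 9.814² + 3 = 96.32 + 3 = 99.3.
Round up.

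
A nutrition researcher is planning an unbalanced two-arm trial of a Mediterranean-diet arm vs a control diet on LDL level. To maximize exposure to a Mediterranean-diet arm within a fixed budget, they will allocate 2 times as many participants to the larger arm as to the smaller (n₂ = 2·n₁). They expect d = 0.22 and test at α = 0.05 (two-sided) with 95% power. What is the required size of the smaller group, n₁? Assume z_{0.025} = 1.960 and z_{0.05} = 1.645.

n₁ = 403

With allocation ratio k = n₂/n₁ = 2, Var(x̄₁−x̄₂) = σ²(1/n₁ + 1/(k·n₁)) = σ²·(k+1)/(k·n₁).
So n₁ = (1 + 1/k)·((z_{α/2} + z_β)/d)² = 1.500 × (3.605/0.22)².
n₁ = 1.500 × 268.51 = 402.8.
Round up: n₁ = 403, giving n₂ = 2 × 403 = 806.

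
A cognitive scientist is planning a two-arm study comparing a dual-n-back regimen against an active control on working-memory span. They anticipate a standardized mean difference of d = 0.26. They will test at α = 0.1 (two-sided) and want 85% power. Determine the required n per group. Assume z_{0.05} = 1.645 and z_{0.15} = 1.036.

n = 213 per group

For two independent groups with equal n: n = 2·((z_{α/2} + z_β) / d)².
z_{α/2} + z_β = 1.645 + 1.036 = 2.681.
n = 2 × (2.681 / 0.26)² = 2 × 10.312² = 2 × 106.33 = 212.7.
Round up to the next whole participant.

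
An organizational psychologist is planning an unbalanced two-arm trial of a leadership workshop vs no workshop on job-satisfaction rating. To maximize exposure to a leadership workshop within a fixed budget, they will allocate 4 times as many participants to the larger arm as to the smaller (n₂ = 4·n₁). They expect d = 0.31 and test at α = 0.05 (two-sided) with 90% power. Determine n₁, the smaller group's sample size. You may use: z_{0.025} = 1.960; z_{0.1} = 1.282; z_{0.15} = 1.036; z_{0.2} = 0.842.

With allocation ratio k = n₂/n₁ = 4, Var(x̄₁−x̄₂) = σ²(1/n₁ + 1/(k·n₁)) = σ²·(k+1)/(k·n₁).
So n₁ = (1 + 1/k)·((z_{α/2} + z_β)/d)² = 1.250 × (3.242/0.31)².
n₁ = 1.250 × 109.37 = 136.7.
Round up: n₁ = 137, giving n₂ = 4 × 137 = 548.

n₁ = 137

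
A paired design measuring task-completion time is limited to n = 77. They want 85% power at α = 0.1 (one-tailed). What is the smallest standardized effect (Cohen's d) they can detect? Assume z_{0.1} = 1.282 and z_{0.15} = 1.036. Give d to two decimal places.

d_min ≈ 0.26

For a single sample (or paired design) of n = 77: d_min = (z_{α} + z_β)/√n.
z-sum = 1.282 + 1.036 = 2.318.
d_min = 2.318 / √77 = 2.318 / 8.775 = 0.264.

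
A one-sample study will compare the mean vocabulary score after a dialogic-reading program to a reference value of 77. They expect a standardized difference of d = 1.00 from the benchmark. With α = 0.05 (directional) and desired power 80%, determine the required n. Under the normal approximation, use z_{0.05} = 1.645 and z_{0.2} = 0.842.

n = 7

For a one-sample test: n = ((z_{α} + z_β) / d)².
z_{α} + z_β = 1.645 + 0.842 = 2.487.
n = (2.487 / 1.00)² = 2.487² = 6.19.
Round up.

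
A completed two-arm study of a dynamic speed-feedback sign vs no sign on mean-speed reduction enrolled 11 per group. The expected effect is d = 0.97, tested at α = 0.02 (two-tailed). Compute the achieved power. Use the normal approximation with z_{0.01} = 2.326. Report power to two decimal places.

For two equal groups, power = Φ(d·√(n/2) − z_{α/2}).
d·√(n/2) = 0.97 × √(11/2) = 0.97 × 2.345 = 2.275.
z_β = 2.275 − 2.326 = -0.051.
Power = Φ(-0.051) = 0.480.

power ≈ 0.48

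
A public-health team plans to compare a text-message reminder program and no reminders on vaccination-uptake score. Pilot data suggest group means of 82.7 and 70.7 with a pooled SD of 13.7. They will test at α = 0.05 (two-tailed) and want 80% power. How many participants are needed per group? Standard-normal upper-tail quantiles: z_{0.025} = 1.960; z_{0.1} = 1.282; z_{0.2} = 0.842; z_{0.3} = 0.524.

Cohen's d = |M₁ − M₂| / SD_pooled = |82.7 − 70.7| / 13.7 = 12.0 / 13.7 = 0.876.
For two independent groups with equal n: n = 2·((z_{α/2} + z_β) / d)².
z_{α/2} + z_β = 1.960 + 0.842 = 2.802.
n = 2 × (2.802 / 0.876)² = 2 × 3.199² = 2 × 10.23 = 20.5.
Round up to the next whole participant.

n = 21 per group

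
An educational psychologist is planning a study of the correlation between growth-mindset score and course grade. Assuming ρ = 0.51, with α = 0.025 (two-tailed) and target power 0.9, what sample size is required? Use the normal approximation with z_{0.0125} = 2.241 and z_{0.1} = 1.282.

Fisher's z: C = ½·ln((1+r)/(1−r)) = ½·ln(3.0816) = 0.5627.
n = ((z_{α/2} + z_β)/C)² + 3.
(2.241 + 1.282) / 0.5627 = 3.523 / 0.5627 = 6.261.
n = 6.261² + 3 = 39.20 + 3 = 42.2.
Round up.

n = 43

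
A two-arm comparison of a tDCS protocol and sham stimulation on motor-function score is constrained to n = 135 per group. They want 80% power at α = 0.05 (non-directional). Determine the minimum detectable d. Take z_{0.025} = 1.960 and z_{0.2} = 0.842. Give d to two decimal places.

d_min ≈ 0.34

For two independent groups of n = 135 each: d_min = (z_{α/2} + z_β)·√(2/n).
z-sum = 1.960 + 0.842 = 2.802.
d_min = 2.802 × √(2/135) = 2.802 × 0.1217 = 0.341.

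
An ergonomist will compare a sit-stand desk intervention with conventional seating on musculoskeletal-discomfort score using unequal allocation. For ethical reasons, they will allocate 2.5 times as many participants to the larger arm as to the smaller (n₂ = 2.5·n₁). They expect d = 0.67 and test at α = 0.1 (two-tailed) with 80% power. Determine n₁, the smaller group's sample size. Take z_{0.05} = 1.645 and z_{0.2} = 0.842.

n₁ = 20

With allocation ratio k = n₂/n₁ = 2.5, Var(x̄₁−x̄₂) = σ²(1/n₁ + 1/(k·n₁)) = σ²·(k+1)/(k·n₁).
So n₁ = (1 + 1/k)·((z_{α/2} + z_β)/d)² = 1.400 × (2.487/0.67)².
n₁ = 1.400 × 13.78 = 19.3.
Round up: n₁ = 20, giving n₂ = 2.5 × 20 = 50.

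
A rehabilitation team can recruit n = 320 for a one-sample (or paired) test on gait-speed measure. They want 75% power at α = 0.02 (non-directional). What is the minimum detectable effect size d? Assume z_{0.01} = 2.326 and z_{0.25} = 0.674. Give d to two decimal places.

d_min ≈ 0.17

For a single sample (or paired design) of n = 320: d_min = (z_{α/2} + z_β)/√n.
z-sum = 2.326 + 0.674 = 3.000.
d_min = 3.000 / √320 = 3.000 / 17.889 = 0.168.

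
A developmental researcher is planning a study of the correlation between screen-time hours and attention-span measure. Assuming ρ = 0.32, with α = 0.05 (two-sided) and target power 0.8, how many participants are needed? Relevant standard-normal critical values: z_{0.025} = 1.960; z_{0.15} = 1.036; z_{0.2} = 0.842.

n = 75

Fisher's z: C = ½·ln((1+r)/(1−r)) = ½·ln(1.9412) = 0.3316.
n = ((z_{α/2} + z_β)/C)² + 3.
(1.960 + 0.842) / 0.3316 = 2.802 / 0.3316 = 8.450.
n = 8.450² + 3 = 71.40 + 3 = 74.4.
Round up.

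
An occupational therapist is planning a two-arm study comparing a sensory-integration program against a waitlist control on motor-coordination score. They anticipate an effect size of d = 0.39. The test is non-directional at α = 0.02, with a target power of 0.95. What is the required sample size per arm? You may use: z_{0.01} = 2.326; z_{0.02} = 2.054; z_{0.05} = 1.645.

n = 208 per group

For two independent groups with equal n: n = 2·((z_{α/2} + z_β) / d)².
z_{α/2} + z_β = 2.326 + 1.645 = 3.971.
n = 2 × (3.971 / 0.39)² = 2 × 10.182² = 2 × 103.67 = 207.3.
Round up to the next whole participant.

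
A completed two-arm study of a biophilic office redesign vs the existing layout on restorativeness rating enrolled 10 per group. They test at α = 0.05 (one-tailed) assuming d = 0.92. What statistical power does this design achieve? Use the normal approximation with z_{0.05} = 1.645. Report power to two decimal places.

power ≈ 0.66

For two equal groups, power = Φ(d·√(n/2) − z_{α}).
d·√(n/2) = 0.92 × √(10/2) = 0.92 × 2.236 = 2.057.
z_β = 2.057 − 1.645 = 0.412.
Power = Φ(0.412) = 0.660.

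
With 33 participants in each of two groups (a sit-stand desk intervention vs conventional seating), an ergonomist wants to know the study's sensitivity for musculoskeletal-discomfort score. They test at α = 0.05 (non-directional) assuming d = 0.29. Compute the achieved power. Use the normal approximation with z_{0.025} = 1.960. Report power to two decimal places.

For two equal groups, power = Φ(d·√(n/2) − z_{α/2}).
d·√(n/2) = 0.29 × √(33/2) = 0.29 × 4.062 = 1.178.
z_β = 1.178 − 1.960 = -0.782.
Power = Φ(-0.782) = 0.217.

power ≈ 0.22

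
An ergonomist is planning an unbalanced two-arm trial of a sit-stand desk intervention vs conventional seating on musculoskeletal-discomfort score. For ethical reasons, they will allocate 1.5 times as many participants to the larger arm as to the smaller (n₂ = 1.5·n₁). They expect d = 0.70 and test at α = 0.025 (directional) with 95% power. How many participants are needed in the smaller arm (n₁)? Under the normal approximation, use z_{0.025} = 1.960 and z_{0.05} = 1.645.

n₁ = 45

With allocation ratio k = n₂/n₁ = 1.5, Var(x̄₁−x̄₂) = σ²(1/n₁ + 1/(k·n₁)) = σ²·(k+1)/(k·n₁).
So n₁ = (1 + 1/k)·((z_{α} + z_β)/d)² = 1.667 × (3.605/0.70)².
n₁ = 1.667 × 26.52 = 44.2.
Round up: n₁ = 45, giving n₂ = ⌈1.5 × 45⌉ = ⌈67.5⌉ = 68.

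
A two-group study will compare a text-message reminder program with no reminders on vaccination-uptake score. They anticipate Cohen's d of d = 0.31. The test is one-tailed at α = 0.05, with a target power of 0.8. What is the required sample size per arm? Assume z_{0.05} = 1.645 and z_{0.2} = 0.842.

n = 129 per group

For two independent groups with equal n: n = 2·((z_{α} + z_β) / d)².
z_{α} + z_β = 1.645 + 0.842 = 2.487.
n = 2 × (2.487 / 0.31)² = 2 × 8.023² = 2 × 64.36 = 128.7.
Round up to the next whole participant.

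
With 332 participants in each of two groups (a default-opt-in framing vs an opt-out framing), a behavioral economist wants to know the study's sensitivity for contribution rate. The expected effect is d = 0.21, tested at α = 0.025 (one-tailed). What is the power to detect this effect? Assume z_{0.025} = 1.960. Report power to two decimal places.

For two equal groups, power = Φ(d·√(n/2) − z_{α}).
d·√(n/2) = 0.21 × √(332/2) = 0.21 × 12.884 = 2.706.
z_β = 2.706 − 1.960 = 0.746.
Power = Φ(0.746) = 0.772.

power ≈ 0.77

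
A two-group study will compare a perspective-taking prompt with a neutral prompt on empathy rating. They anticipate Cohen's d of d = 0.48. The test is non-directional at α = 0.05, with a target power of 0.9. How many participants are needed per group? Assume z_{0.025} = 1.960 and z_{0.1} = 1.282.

n = 92 per group

For two independent groups with equal n: n = 2·((z_{α/2} + z_β) / d)².
z_{α/2} + z_β = 1.960 + 1.282 = 3.242.
n = 2 × (3.242 / 0.48)² = 2 × 6.754² = 2 × 45.62 = 91.2.
Round up to the next whole participant.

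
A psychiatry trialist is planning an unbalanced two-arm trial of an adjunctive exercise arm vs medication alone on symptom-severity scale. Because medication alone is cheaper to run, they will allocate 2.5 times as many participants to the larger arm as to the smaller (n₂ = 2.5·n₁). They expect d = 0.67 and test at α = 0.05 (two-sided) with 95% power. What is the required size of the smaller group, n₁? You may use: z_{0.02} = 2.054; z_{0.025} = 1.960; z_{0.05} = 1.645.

n₁ = 41

With allocation ratio k = n₂/n₁ = 2.5, Var(x̄₁−x̄₂) = σ²(1/n₁ + 1/(k·n₁)) = σ²·(k+1)/(k·n₁).
So n₁ = (1 + 1/k)·((z_{α/2} + z_β)/d)² = 1.400 × (3.605/0.67)².
n₁ = 1.400 × 28.95 = 40.5.
Round up: n₁ = 41, giving n₂ = ⌈2.5 × 41⌉ = ⌈102.5⌉ = 103.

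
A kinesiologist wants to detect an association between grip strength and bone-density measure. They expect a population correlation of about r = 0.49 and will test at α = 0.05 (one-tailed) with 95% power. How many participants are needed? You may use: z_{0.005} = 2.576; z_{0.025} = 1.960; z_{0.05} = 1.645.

Fisher's z: C = ½·ln((1+r)/(1−r)) = ½·ln(2.9216) = 0.5361.
n = ((z_{α} + z_β)/C)² + 3.
(1.645 + 1.645) / 0.5361 = 3.290 / 0.5361 = 6.137.
n = 6.137² + 3 = 37.66 + 3 = 40.7.
Round up.

n = 41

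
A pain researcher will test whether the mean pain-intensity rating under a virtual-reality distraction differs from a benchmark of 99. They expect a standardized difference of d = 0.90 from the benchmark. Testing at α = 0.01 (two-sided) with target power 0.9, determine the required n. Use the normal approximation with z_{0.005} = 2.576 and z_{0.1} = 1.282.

For a one-sample test: n = ((z_{α/2} + z_β) / d)².
z_{α/2} + z_β = 2.576 + 1.282 = 3.858.
n = (3.858 / 0.90)² = 4.287² = 18.38.
Round up.

n = 19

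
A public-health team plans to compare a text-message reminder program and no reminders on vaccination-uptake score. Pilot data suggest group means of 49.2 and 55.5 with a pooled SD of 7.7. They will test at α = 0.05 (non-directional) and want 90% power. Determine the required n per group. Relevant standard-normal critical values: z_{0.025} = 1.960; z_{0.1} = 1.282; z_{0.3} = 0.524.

n = 32 per group

Cohen's d = |M₁ − M₂| / SD_pooled = |49.2 − 55.5| / 7.7 = 6.3 / 7.7 = 0.818.
For two independent groups with equal n: n = 2·((z_{α/2} + z_β) / d)².
z_{α/2} + z_β = 1.960 + 1.282 = 3.242.
n = 2 × (3.242 / 0.818)² = 2 × 3.963² = 2 × 15.71 = 31.4.
Round up to the next whole participant.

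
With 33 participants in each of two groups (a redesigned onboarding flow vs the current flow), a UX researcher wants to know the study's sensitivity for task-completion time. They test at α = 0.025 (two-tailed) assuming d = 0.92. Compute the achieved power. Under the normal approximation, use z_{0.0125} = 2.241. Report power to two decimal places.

For two equal groups, power = Φ(d·√(n/2) − z_{α/2}).
d·√(n/2) = 0.92 × √(33/2) = 0.92 × 4.062 = 3.737.
z_β = 3.737 − 2.241 = 1.496.
Power = Φ(1.496) = 0.933.

power ≈ 0.93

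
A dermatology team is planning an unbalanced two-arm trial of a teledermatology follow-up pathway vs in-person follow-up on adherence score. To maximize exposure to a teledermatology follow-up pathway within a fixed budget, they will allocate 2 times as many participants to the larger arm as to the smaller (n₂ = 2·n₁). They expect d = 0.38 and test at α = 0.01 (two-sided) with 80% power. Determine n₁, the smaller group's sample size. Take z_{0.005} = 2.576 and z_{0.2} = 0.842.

n₁ = 122

With allocation ratio k = n₂/n₁ = 2, Var(x̄₁−x̄₂) = σ²(1/n₁ + 1/(k·n₁)) = σ²·(k+1)/(k·n₁).
So n₁ = (1 + 1/k)·((z_{α/2} + z_β)/d)² = 1.500 × (3.418/0.38)².
n₁ = 1.500 × 80.91 = 121.4.
Round up: n₁ = 122, giving n₂ = 2 × 122 = 244.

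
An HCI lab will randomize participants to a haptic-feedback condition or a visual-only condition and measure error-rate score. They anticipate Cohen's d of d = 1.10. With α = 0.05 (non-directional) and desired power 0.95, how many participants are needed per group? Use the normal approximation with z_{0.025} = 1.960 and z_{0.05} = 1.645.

n = 22 per group

For two independent groups with equal n: n = 2·((z_{α/2} + z_β) / d)².
z_{α/2} + z_β = 1.960 + 1.645 = 3.605.
n = 2 × (3.605 / 1.10)² = 2 × 3.277² = 2 × 10.74 = 21.5.
Round up to the next whole participant.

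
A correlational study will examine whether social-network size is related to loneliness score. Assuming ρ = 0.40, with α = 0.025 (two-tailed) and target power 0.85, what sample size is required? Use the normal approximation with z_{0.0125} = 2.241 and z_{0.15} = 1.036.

n = 63

Fisher's z: C = ½·ln((1+r)/(1−r)) = ½·ln(2.3333) = 0.4236.
n = ((z_{α/2} + z_β)/C)² + 3.
(2.241 + 1.036) / 0.4236 = 3.277 / 0.4236 = 7.736.
n = 7.736² + 3 = 59.85 + 3 = 62.8.
Round up.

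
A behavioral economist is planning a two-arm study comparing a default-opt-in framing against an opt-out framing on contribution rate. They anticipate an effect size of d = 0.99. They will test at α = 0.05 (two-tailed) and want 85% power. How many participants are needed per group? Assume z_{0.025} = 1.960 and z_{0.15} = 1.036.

n = 19 per group

For two independent groups with equal n: n = 2·((z_{α/2} + z_β) / d)².
z_{α/2} + z_β = 1.960 + 1.036 = 2.996.
n = 2 × (2.996 / 0.99)² = 2 × 3.026² = 2 × 9.16 = 18.3.
Round up to the next whole participant.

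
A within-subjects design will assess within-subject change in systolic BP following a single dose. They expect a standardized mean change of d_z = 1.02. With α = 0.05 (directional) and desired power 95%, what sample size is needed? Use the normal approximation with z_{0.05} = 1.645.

n = 11 pairs

For a paired (one-sample on differences) test: n = ((z_{α} + z_β) / d)².
z_{α} + z_β = 1.645 + 1.645 = 3.290.
n = (3.290 / 1.02)² = 3.225² = 10.40.
Round up.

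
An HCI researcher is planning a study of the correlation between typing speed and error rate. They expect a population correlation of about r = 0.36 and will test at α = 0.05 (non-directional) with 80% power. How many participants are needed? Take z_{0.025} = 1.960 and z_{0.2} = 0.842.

n = 59

Fisher's z: C = ½·ln((1+r)/(1−r)) = ½·ln(2.1250) = 0.3769.
n = ((z_{α/2} + z_β)/C)² + 3.
(1.960 + 0.842) / 0.3769 = 2.802 / 0.3769 = 7.434.
n = 7.434² + 3 = 55.27 + 3 = 58.3.
Round up.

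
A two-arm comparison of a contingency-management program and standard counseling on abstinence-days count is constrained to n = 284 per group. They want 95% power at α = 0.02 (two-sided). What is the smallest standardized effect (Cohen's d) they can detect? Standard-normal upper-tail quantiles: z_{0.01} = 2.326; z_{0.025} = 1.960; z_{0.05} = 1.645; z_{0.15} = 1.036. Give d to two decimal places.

d_min ≈ 0.33

For two independent groups of n = 284 each: d_min = (z_{α/2} + z_β)·√(2/n).
z-sum = 2.326 + 1.645 = 3.971.
d_min = 3.971 × √(2/284) = 3.971 × 0.0839 = 0.333.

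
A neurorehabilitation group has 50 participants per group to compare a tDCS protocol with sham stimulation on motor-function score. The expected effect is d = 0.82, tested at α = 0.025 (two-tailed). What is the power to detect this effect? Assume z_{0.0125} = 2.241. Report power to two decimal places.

power ≈ 0.97

For two equal groups, power = Φ(d·√(n/2) − z_{α/2}).
d·√(n/2) = 0.82 × √(50/2) = 0.82 × 5.000 = 4.100.
z_β = 4.100 − 2.241 = 1.859.
Power = Φ(1.859) = 0.968.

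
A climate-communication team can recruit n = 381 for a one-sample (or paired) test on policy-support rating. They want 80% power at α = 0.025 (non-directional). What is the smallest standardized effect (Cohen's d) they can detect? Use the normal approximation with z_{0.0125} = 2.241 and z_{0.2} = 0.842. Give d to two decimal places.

For a single sample (or paired design) of n = 381: d_min = (z_{α/2} + z_β)/√n.
z-sum = 2.241 + 0.842 = 3.083.
d_min = 3.083 / √381 = 3.083 / 19.519 = 0.158.

d_min ≈ 0.16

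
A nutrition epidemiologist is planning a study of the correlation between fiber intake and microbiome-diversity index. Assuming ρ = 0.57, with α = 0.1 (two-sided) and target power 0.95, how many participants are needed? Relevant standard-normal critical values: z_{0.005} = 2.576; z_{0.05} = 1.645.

n = 29

Fisher's z: C = ½·ln((1+r)/(1−r)) = ½·ln(3.6512) = 0.6475.
n = ((z_{α/2} + z_β)/C)² + 3.
(1.645 + 1.645) / 0.6475 = 3.290 / 0.6475 = 5.081.
n = 5.081² + 3 = 25.82 + 3 = 28.8.
Round up.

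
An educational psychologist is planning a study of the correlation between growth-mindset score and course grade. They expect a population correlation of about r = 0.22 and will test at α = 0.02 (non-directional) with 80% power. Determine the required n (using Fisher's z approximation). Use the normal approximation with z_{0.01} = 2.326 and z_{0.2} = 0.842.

n = 204

Fisher's z: C = ½·ln((1+r)/(1−r)) = ½·ln(1.5641) = 0.2237.
n = ((z_{α/2} + z_β)/C)² + 3.
(2.326 + 0.842) / 0.2237 = 3.168 / 0.2237 = 14.162.
n = 14.162² + 3 = 200.56 + 3 = 203.6.
Round up.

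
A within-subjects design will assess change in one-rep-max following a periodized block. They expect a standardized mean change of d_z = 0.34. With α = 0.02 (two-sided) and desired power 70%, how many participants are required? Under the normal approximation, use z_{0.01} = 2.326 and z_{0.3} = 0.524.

n = 71 pairs

For a paired (one-sample on differences) test: n = ((z_{α/2} + z_β) / d)².
z_{α/2} + z_β = 2.326 + 0.524 = 2.850.
n = (2.850 / 0.34)² = 8.382² = 70.26.
Round up.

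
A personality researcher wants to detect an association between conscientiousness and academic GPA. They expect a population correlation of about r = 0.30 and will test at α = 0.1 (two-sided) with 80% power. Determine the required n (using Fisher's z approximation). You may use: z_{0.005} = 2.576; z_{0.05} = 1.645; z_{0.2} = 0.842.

n = 68

Fisher's z: C = ½·ln((1+r)/(1−r)) = ½·ln(1.8571) = 0.3095.
n = ((z_{α/2} + z_β)/C)² + 3.
(1.645 + 0.842) / 0.3095 = 2.487 / 0.3095 = 8.036.
n = 8.036² + 3 = 64.57 + 3 = 67.6.
Round up.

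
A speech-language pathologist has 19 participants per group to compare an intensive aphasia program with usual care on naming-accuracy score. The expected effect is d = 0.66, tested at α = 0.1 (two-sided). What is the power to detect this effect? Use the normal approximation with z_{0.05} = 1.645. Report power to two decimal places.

For two equal groups, power = Φ(d·√(n/2) − z_{α/2}).
d·√(n/2) = 0.66 × √(19/2) = 0.66 × 3.082 = 2.034.
z_β = 2.034 − 1.645 = 0.389.
Power = Φ(0.389) = 0.651.

power ≈ 0.65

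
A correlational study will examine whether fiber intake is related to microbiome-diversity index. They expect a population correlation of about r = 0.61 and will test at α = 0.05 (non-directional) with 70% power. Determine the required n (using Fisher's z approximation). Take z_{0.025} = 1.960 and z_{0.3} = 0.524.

n = 16

Fisher's z: C = ½·ln((1+r)/(1−r)) = ½·ln(4.1282) = 0.7089.
n = ((z_{α/2} + z_β)/C)² + 3.
(1.960 + 0.524) / 0.7089 = 2.484 / 0.7089 = 3.504.
n = 3.504² + 3 = 12.28 + 3 = 15.3.
Round up.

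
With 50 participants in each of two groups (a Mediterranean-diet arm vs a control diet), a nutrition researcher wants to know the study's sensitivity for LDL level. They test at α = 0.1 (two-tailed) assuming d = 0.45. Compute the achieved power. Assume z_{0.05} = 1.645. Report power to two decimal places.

For two equal groups, power = Φ(d·√(n/2) − z_{α/2}).
d·√(n/2) = 0.45 × √(50/2) = 0.45 × 5.000 = 2.250.
z_β = 2.250 − 1.645 = 0.605.
Power = Φ(0.605) = 0.727.

power ≈ 0.73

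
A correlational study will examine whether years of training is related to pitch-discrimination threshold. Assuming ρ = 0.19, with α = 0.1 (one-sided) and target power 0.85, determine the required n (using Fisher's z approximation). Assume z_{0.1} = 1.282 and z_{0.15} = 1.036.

Fisher's z: C = ½·ln((1+r)/(1−r)) = ½·ln(1.4691) = 0.1923.
n = ((z_{α} + z_β)/C)² + 3.
(1.282 + 1.036) / 0.1923 = 2.318 / 0.1923 = 12.054.
n = 12.054² + 3 = 145.30 + 3 = 148.3.
Round up.

n = 149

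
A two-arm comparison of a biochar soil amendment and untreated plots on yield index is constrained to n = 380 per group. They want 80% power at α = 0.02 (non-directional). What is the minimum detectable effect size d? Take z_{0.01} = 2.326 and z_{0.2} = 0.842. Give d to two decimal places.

d_min ≈ 0.23

For two independent groups of n = 380 each: d_min = (z_{α/2} + z_β)·√(2/n).
z-sum = 2.326 + 0.842 = 3.168.
d_min = 3.168 × √(2/380) = 3.168 × 0.0725 = 0.230.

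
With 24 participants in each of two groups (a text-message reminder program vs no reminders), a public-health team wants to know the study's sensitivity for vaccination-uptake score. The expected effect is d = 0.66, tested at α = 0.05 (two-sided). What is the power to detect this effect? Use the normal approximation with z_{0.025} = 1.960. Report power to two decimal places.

For two equal groups, power = Φ(d·√(n/2) − z_{α/2}).
d·√(n/2) = 0.66 × √(24/2) = 0.66 × 3.464 = 2.286.
z_β = 2.286 − 1.960 = 0.326.
Power = Φ(0.326) = 0.628.

power ≈ 0.63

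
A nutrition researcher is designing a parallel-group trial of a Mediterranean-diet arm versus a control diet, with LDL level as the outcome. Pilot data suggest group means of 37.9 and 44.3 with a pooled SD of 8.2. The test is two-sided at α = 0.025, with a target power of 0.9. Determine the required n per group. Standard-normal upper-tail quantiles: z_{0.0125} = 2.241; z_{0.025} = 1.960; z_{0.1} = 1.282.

Cohen's d = |M₁ − M₂| / SD_pooled = |37.9 − 44.3| / 8.2 = 6.4 / 8.2 = 0.780.
For two independent groups with equal n: n = 2·((z_{α/2} + z_β) / d)².
z_{α/2} + z_β = 2.241 + 1.282 = 3.523.
n = 2 × (3.523 / 0.780)² = 2 × 4.517² = 2 × 20.40 = 40.8.
Round up to the next whole participant.

n = 41 per group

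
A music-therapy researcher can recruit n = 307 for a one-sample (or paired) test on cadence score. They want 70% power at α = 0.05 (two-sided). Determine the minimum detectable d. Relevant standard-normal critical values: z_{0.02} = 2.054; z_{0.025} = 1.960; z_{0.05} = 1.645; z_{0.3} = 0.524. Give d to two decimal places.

d_min ≈ 0.14

For a single sample (or paired design) of n = 307: d_min = (z_{α/2} + z_β)/√n.
z-sum = 1.960 + 0.524 = 2.484.
d_min = 2.484 / √307 = 2.484 / 17.521 = 0.142.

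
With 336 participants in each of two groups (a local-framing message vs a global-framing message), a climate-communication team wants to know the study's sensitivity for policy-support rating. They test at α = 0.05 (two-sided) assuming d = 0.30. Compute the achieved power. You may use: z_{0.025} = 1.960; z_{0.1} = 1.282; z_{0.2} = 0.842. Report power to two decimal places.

power ≈ 0.97

For two equal groups, power = Φ(d·√(n/2) − z_{α/2}).
d·√(n/2) = 0.30 × √(336/2) = 0.30 × 12.961 = 3.888.
z_β = 3.888 − 1.960 = 1.928.
Power = Φ(1.928) = 0.973.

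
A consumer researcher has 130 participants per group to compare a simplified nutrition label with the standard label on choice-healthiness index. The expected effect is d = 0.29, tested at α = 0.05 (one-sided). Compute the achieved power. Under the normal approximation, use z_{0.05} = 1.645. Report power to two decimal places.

power ≈ 0.76

For two equal groups, power = Φ(d·√(n/2) − z_{α}).
d·√(n/2) = 0.29 × √(130/2) = 0.29 × 8.062 = 2.338.
z_β = 2.338 − 1.645 = 0.693.
Power = Φ(0.693) = 0.756.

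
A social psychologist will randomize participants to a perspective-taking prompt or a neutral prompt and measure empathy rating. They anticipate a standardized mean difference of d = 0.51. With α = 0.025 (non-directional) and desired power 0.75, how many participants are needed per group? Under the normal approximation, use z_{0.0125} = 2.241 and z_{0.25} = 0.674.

For two independent groups with equal n: n = 2·((z_{α/2} + z_β) / d)².
z_{α/2} + z_β = 2.241 + 0.674 = 2.915.
n = 2 × (2.915 / 0.51)² = 2 × 5.716² = 2 × 32.67 = 65.3.
Round up to the next whole participant.

n = 66 per group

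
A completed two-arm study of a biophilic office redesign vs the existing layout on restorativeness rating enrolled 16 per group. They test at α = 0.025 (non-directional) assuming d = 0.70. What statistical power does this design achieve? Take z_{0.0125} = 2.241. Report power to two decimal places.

For two equal groups, power = Φ(d·√(n/2) − z_{α/2}).
d·√(n/2) = 0.70 × √(16/2) = 0.70 × 2.828 = 1.980.
z_β = 1.980 − 2.241 = -0.261.
Power = Φ(-0.261) = 0.397.

power ≈ 0.40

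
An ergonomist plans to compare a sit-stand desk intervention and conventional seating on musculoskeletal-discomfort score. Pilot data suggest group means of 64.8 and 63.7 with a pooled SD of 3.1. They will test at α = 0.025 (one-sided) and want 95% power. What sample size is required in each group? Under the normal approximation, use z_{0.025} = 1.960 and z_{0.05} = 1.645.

Cohen's d = |M₁ − M₂| / SD_pooled = |64.8 − 63.7| / 3.1 = 1.1 / 3.1 = 0.355.
For two independent groups with equal n: n = 2·((z_{α} + z_β) / d)².
z_{α} + z_β = 1.960 + 1.645 = 3.605.
n = 2 × (3.605 / 0.355)² = 2 × 10.155² = 2 × 103.12 = 206.2.
Round up to the next whole participant.

n = 207 per group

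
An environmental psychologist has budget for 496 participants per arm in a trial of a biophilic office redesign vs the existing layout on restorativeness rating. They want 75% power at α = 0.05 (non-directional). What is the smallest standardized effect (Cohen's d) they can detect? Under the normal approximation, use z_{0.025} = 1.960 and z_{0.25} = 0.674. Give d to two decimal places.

d_min ≈ 0.17

For two independent groups of n = 496 each: d_min = (z_{α/2} + z_β)·√(2/n).
z-sum = 1.960 + 0.674 = 2.634.
d_min = 2.634 × √(2/496) = 2.634 × 0.0635 = 0.167.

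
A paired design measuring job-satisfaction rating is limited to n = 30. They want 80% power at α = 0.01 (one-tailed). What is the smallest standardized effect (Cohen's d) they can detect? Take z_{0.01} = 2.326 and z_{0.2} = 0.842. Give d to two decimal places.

For a single sample (or paired design) of n = 30: d_min = (z_{α} + z_β)/√n.
z-sum = 2.326 + 0.842 = 3.168.
d_min = 3.168 / √30 = 3.168 / 5.477 = 0.578.

d_min ≈ 0.58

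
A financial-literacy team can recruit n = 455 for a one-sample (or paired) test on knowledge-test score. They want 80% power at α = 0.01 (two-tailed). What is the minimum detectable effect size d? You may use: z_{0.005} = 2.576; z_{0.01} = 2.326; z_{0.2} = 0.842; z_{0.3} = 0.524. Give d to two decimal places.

d_min ≈ 0.16

For a single sample (or paired design) of n = 455: d_min = (z_{α/2} + z_β)/√n.
z-sum = 2.576 + 0.842 = 3.418.
d_min = 3.418 / √455 = 3.418 / 21.331 = 0.160.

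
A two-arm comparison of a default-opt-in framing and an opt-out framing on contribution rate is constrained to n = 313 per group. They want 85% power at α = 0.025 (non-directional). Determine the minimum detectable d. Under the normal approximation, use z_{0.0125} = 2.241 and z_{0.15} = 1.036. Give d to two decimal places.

For two independent groups of n = 313 each: d_min = (z_{α/2} + z_β)·√(2/n).
z-sum = 2.241 + 1.036 = 3.277.
d_min = 3.277 × √(2/313) = 3.277 × 0.0799 = 0.262.

d_min ≈ 0.26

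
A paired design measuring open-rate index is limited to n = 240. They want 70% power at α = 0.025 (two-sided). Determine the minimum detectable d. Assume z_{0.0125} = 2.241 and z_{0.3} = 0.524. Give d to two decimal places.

For a single sample (or paired design) of n = 240: d_min = (z_{α/2} + z_β)/√n.
z-sum = 2.241 + 0.524 = 2.765.
d_min = 2.765 / √240 = 2.765 / 15.492 = 0.178.

d_min ≈ 0.18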